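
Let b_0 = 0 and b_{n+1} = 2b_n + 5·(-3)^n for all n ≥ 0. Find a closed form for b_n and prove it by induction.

Claim: b_n = 2^n − (-3)^n.

Base case: b_0 = 0, and 2^0 − (-3)^0 = 1 − 1 = 0.
Assume b_m = 2^m − (-3)^m for some m ≥ 0.
Then b_{m+1} = 2b_m + 5·(-3)^m = 2·(2^m − (-3)^m) + 5·(-3)^m = 2^{m+1} − 2·(-3)^m + 5·(-3)^m = 2^{m+1} + 3·(-3)^m = 2^{m+1} − (-3)^{m+1}.
Hence b_n = 2^n − (-3)^n for every n ≥ 0, by induction.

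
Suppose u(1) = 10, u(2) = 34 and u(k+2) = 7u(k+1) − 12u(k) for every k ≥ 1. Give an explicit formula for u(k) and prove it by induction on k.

Claim: u(k) = 2·3^k + 4^k.

Base cases: u(1) = 10 and 2·3^1 + 4^1 = 10; u(2) = 34 and 2·3^2 + 4^2 = 34.
Assume u(i) = 2·3^i + 4^i for all 1 ≤ i ≤ j, where j ≥ 2.
Then u(j+1) = 7u(j) − 12u(j−1) = 7·(2·3^j + 4^j) − 12·(2·3^{j−1} + 4^{j−1}) = 2·(7·3 − 12)3^{j−1} + (7·4 − 12)4^{j−1} = 18·3^{j−1} + 16·4^{j−1} = 2·3^{j+1} + 4^{j+1}.
Hence u(k) = 2·3^k + 4^k for every k ≥ 1, by strong induction.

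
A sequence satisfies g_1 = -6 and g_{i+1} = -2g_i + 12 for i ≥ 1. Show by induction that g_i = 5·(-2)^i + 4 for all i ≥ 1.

Base case: g_1 = -6, and 5·(-2)^1 + 4 = -10 + 4 = -6.
Assume g_k = 5·(-2)^k + 4 for some k ≥ 1.
Then g_{k+1} = -2g_k + 12 = -2·(5·(-2)^k + 4) + 12 = -10·(-2)^k − 8 + 12 = 5·(-2)^{k+1} + 4.
By induction, g_i = 5·(-2)^i + 4 for all i ≥ 1.

g_i = 5·(-2)^i + 4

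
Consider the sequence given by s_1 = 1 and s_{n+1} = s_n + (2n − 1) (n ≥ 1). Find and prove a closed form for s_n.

Claim: s_n = n^2 − 2n + 2.

Base case: s_1 = 1, and 1^2 − 2·1 + 2 = 1.
Assume s_m = m^2 − 2m + 2.
Then s_{m+1} = s_m + (2m − 1) = (m^2 − 2m + 2) + (2m − 1) = m^2 + 1,
and (m+1)^2 − 2·(m+1) + 2 = m^2 + 1.
Hence s_n = n^2 − 2n + 2 for every n ≥ 1, by induction.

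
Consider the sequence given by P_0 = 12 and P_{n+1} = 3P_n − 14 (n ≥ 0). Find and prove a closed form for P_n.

Claim: P_n = 5·3^n + 7.

Base case: P_0 = 12, and 5·3^0 + 7 = 5 + 7 = 12.
Assume P_m = 5·3^m + 7 for some m ≥ 0.
Then P_{m+1} = 3P_m − 14 = 3·(5·3^m + 7) − 14 = 15·3^m + 21 − 14 = 5·3^{m+1} + 7.
So the formula holds for m+1, and by induction P_n = 5·3^n + 7 for all n ≥ 0.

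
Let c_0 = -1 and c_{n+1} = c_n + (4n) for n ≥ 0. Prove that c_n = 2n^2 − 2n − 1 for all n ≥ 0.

Base case: c_0 = -1, and 2·0^2 − 2·0 − 1 = -1.
Assume c_k = 2k^2 − 2k − 1.
Then c_{k+1} = c_k + (4k) = (2k^2 − 2k − 1) + (4k) = 2k^2 + 2k − 1,
and 2·(k+1)^2 − 2·(k+1) − 1 = 2k^2 + 2k − 1.
This completes the inductive step, so c_n = 2n^2 − 2n − 1 for all n ≥ 0.

c_n = 2n^2 − 2n − 1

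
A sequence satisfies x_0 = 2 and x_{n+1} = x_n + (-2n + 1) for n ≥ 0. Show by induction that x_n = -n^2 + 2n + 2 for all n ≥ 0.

Base case: x_0 = 2, and -0^2 + 2·0 + 2 = 2.
Assume x_j = -j^2 + 2j + 2.
Then x_{j+1} = x_j + (-2j + 1) = (-j^2 + 2j + 2) + (-2j + 1) = -j^2 + 3,
and -(j+1)^2 + 2·(j+1) + 2 = -j^2 + 3.
Hence x_n = -n^2 + 2n + 2 for every n ≥ 0, by induction.

x_n = -n^2 + 2n + 2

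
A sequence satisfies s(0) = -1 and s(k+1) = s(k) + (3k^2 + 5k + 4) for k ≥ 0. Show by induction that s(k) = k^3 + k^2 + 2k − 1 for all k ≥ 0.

Base case: s(0) = -1, and 0^3 + 0^2 + 2·0 − 1 = -1.
Assume s(m) = m^3 + m^2 + 2m − 1.
Then s(m+1) = s(m) + (3m^2 + 5m + 4) = (m^3 + m^2 + 2m − 1) + (3m^2 + 5m + 4) = m^3 + 4m^2 + 7m + 3,
and (m+1)^3 + (m+1)^2 + 2·(m+1) − 1 = m^3 + 4m^2 + 7m + 3.
This completes the inductive step, so s(k) = k^3 + k^2 + 2k − 1 for all k ≥ 0.

s(k) = k^3 + k^2 + 2k − 1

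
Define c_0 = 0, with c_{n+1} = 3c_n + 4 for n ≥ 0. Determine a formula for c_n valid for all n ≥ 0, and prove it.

Claim: c_n = 2·3^n − 2.

Base case: c_0 = 0, and 2·3^0 − 2 = 2 − 2 = 0.
Assume c_m = 2·3^m − 2 for some m ≥ 0.
Then c_{m+1} = 3c_m + 4 = 3·(2·3^m − 2) + 4 = 6·3^m − 6 + 4 = 2·3^{m+1} − 2.
By induction, c_n = 2·3^n − 2 for all n ≥ 0.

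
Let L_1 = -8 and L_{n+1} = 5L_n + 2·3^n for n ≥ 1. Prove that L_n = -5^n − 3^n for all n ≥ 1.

Base case: L_1 = -8, and -5^1 − 3^1 = -5 − 3 = -8.
Assume L_r = -5^r − 3^r for some r ≥ 1.
Then L_{r+1} = 5L_r + 2·3^r = 5·(-5^r − 3^r) + 2·3^r = -5^{r+1} − 5·3^r + 2·3^r = -5^{r+1} − 3·3^r = -5^{r+1} − 3^{r+1}.
This completes the inductive step, so L_n = -5^n − 3^n for all n ≥ 1.

L_n = -5^n − 3^n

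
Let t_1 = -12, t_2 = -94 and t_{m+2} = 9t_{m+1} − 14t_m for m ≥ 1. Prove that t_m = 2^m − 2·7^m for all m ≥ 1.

Base cases: t_1 = -12 and 2^1 − 2·7^1 = -12; t_2 = -94 and 2^2 − 2·7^2 = -94.
Assume t_i = 2^i − 2·7^i for all 1 ≤ i ≤ j, where j ≥ 2.
Then t_{j+1} = 9t_j − 14t_{j−1} = 9·(2^j − 2·7^j) − 14·(2^{j−1} − 2·7^{j−1}) = (9·2 − 14)2^{j−1} − 2·(9·7 − 14)7^{j−1} = 4·2^{j−1} − 98·7^{j−1} = 2^{j+1} − 2·7^{j+1}.
This completes the inductive step, so t_m = 2^m − 2·7^m for all m ≥ 1.

t_m = 2^m − 2·7^m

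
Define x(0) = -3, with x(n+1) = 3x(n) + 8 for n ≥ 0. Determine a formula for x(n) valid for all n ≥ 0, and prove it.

Claim: x(n) = 3^n − 4.

Base case: x(0) = -3, and 3^0 − 4 = 1 − 4 = -3.
Assume x(r) = 3^r − 4 for some r ≥ 0.
Then x(r+1) = 3x(r) + 8 = 3·(3^r − 4) + 8 = 3^{r+1} − 12 + 8 = 3^{r+1} − 4.
So the formula holds for r+1, and by induction x(n) = 3^n − 4 for all n ≥ 0.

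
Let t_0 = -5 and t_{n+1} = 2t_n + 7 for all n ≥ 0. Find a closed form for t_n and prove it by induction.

Claim: t_n = 2^{n+1} − 7.

Base case: t_0 = -5, and 2^{0+1} − 7 = 2 − 7 = -5.
Assume t_m = 2^{m+1} − 7 for some m ≥ 0.
Then t_{m+1} = 2t_m + 7 = 2·(2^{m+1} − 7) + 7 = 2^{m+2} − 14 + 7 = 2^{m+2} − 7.
Hence t_n = 2^{n+1} − 7 for every n ≥ 0, by induction.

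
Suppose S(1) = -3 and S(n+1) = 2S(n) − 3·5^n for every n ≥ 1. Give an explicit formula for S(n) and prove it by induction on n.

Claim: S(n) = 2^n − 5^n.

Base case: S(1) = -3, and 2^1 − 5^1 = 2 − 5 = -3.
Assume S(m) = 2^m − 5^m for some m ≥ 1.
Then S(m+1) = 2S(m) − 3·5^m = 2·(2^m − 5^m) − 3·5^m = 2^{m+1} − 2·5^m − 3·5^m = 2^{m+1} − 5·5^m = 2^{m+1} − 5^{m+1}.
By induction, S(n) = 2^n − 5^n for all n ≥ 1.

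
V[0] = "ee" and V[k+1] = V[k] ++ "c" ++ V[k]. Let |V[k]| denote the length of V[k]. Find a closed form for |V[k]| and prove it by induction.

Claim: |V[k]| = 3·2^k − 1.

Base case: |V[0]| = 2, and 3·2^0 − 1 = 2.
Assume |V[m]| = 3·2^m − 1.
Then |V[m+1]| = |V[m]| + 1 + |V[m]| = 2|V[m]| + 1 = 2(3·2^m − 1) + 1 = 3·2^{m+1} − 2 + 1 = 3·2^{m+1} − 1.
So the formula holds for m+1, and by induction |V[k]| = 3·2^k − 1 for all k ≥ 0.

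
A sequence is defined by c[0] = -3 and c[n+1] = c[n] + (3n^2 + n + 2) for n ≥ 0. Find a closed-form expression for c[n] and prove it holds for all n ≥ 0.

Claim: c[n] = n^3 − n^2 + 2n − 3.

Base case: c[0] = -3, and 0^3 − 0^2 + 2·0 − 3 = -3.
Assume c[k] = k^3 − k^2 + 2k − 3.
Then c[k+1] = c[k] + (3k^2 + k + 2) = (k^3 − k^2 + 2k − 3) + (3k^2 + k + 2) = k^3 + 2k^2 + 3k − 1,
and (k+1)^3 − (k+1)^2 + 2·(k+1) − 3 = k^3 + 2k^2 + 3k − 1.
This completes the inductive step, so c[n] = n^3 − n^2 + 2n − 3 for all n ≥ 0.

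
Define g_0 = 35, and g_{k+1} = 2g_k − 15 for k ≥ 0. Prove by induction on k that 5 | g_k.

Base case: g_0 = 35 = 5·7, so 5 | g_0.
Assume 5 | g_j, so g_j = 5t for some integer t.
Then g_{j+1} = 2g_j − 15 = 2·(5t) − 15 = 5(2t − 3), so 5 | g_{j+1}.
By induction, 5 | g_k for all k ≥ 0.

5 | g_k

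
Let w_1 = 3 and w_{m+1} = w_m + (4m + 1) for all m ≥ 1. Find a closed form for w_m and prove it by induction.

Claim: w_m = 2m^2 − m + 2.

Base case: w_1 = 3, and 2·1^2 − 1 + 2 = 3.
Assume w_r = 2r^2 − r + 2.
Then w_{r+1} = w_r + (4r + 1) = (2r^2 − r + 2) + (4r + 1) = 2r^2 + 3r + 3,
and 2·(r+1)^2 − (r+1) + 2 = 2r^2 + 3r + 3.
This completes the inductive step, so w_m = 2m^2 − m + 2 for all m ≥ 1.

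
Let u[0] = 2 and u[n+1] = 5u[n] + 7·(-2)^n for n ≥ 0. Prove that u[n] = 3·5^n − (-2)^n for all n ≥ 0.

Base case: u[0] = 2, and 3·5^0 − (-2)^0 = 3 − 1 = 2.
Assume u[m] = 3·5^m − (-2)^m for some m ≥ 0.
Then u[m+1] = 5u[m] + 7·(-2)^m = 5·(3·5^m − (-2)^m) + 7·(-2)^m = 3·5^{m+1} − 5·(-2)^m + 7·(-2)^m = 3·5^{m+1} + 2·(-2)^m = 3·5^{m+1} − (-2)^{m+1}.
So the formula holds for m+1, and by induction u[n] = 3·5^n − (-2)^n for all n ≥ 0.

u[n] = 3·5^n − (-2)^n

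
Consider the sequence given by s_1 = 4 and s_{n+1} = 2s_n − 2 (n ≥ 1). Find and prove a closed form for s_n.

Claim: s_n = 2^n + 2.

Base case: s_1 = 4, and 2^1 + 2 = 2 + 2 = 4.
Assume s_r = 2^r + 2 for some r ≥ 1.
Then s_{r+1} = 2s_r − 2 = 2·(2^r + 2) − 2 = 2^{r+1} + 4 − 2 = 2^{r+1} + 2.
So the formula holds for r+1, and by induction s_n = 2^n + 2 for all n ≥ 1.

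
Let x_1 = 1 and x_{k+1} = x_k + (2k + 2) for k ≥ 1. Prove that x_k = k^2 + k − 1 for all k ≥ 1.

Base case: x_1 = 1, and 1^2 + 1 − 1 = 1.
Assume x_m = m^2 + m − 1.
Then x_{m+1} = x_m + (2m + 2) = (m^2 + m − 1) + (2m + 2) = m^2 + 3m + 1,
and (m+1)^2 + (m+1) − 1 = m^2 + 3m + 1.
Hence x_k = k^2 + k − 1 for every k ≥ 1, by induction.

x_k = k^2 + k − 1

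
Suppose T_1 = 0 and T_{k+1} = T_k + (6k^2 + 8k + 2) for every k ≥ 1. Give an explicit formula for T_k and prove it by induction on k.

Claim: T_k = 2k^3 + k^2 − k − 2.

Base case: T_1 = 0, and 2·1^3 + 1^2 − 1 − 2 = 0.
Assume T_j = 2j^3 + j^2 − j − 2.
Then T_{j+1} = T_j + (6j^2 + 8j + 2) = (2j^3 + j^2 − j − 2) + (6j^2 + 8j + 2) = 2j^3 + 7j^2 + 7j,
and 2·(j+1)^3 + (j+1)^2 − (j+1) − 2 = 2j^3 + 7j^2 + 7j.
By induction, T_k = 2k^3 + k^2 − k − 2 for all k ≥ 1.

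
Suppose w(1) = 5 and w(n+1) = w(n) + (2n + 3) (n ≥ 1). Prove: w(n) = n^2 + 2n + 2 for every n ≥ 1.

Base case: w(1) = 5, and 1^2 + 2·1 + 2 = 5.
Assume w(m) = m^2 + 2m + 2.
Then w(m+1) = w(m) + (2m + 3) = (m^2 + 2m + 2) + (2m + 3) = m^2 + 4m + 5,
and (m+1)^2 + 2·(m+1) + 2 = m^2 + 4m + 5.
Hence w(n) = n^2 + 2n + 2 for every n ≥ 1, by induction.

w(n) = n^2 + 2n + 2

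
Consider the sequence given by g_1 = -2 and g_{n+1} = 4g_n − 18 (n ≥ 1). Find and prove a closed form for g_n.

Claim: g_n = -2·4^n + 6.

Base case: g_1 = -2, and -2·4^1 + 6 = -8 + 6 = -2.
Assume g_r = -2·4^r + 6 for some r ≥ 1.
Then g_{r+1} = 4g_r − 18 = 4·(-2·4^r + 6) − 18 = -8·4^r + 24 − 18 = -2·4^{r+1} + 6.
So the formula holds for r+1, and by induction g_n = -2·4^n + 6 for all n ≥ 1.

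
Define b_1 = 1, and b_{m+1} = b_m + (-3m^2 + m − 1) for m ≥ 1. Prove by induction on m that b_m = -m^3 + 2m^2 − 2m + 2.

Base case: b_1 = 1, and -1^3 + 2·1^2 − 2·1 + 2 = 1.
Assume b_j = -j^3 + 2j^2 − 2j + 2.
Then b_{j+1} = b_j + (-3j^2 + j − 1) = (-j^3 + 2j^2 − 2j + 2) + (-3j^2 + j − 1) = -j^3 − j^2 − j + 1,
and -(j+1)^3 + 2·(j+1)^2 − 2·(j+1) + 2 = -j^3 − j^2 − j + 1.
Hence b_m = -m^3 + 2m^2 − 2m + 2 for every m ≥ 1, by induction.

b_m = -m^3 + 2m^2 − 2m + 2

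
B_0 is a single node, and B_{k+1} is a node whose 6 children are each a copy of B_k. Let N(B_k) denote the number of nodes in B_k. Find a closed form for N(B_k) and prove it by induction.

Claim: N(B_k) = (6^{k+1} − 1)/5.

Base case: N(B_0) = 1, and (6^{0+1} − 1)/5 = 1.
Assume N(B_m) = (6^{m+1} − 1)/5.
Then N(B_{m+1}) = 1 + 6N(B_m) = 1 + 6·(6^{m+1} − 1)/5 = 1 + (6^{m+2} − 6)/5 = (5 + 6^{m+2} − 6)/5 = (6^{m+2} − 1)/5.
So the formula holds for m+1, and by induction N(B_k) = (6^{k+1} − 1)/5 for all k ≥ 0.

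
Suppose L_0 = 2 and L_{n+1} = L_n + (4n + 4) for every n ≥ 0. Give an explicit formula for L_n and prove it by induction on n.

Claim: L_n = 2n^2 + 2n + 2.

Base case: L_0 = 2, and 2·0^2 + 2·0 + 2 = 2.
Assume L_m = 2m^2 + 2m + 2.
Then L_{m+1} = L_m + (4m + 4) = (2m^2 + 2m + 2) + (4m + 4) = 2m^2 + 6m + 6,
and 2·(m+1)^2 + 2·(m+1) + 2 = 2m^2 + 6m + 6.
Hence L_n = 2n^2 + 2n + 2 for every n ≥ 0, by induction.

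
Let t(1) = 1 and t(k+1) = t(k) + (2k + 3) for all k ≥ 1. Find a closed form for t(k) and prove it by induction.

Claim: t(k) = k^2 + 2k − 2.

Base case: t(1) = 1, and 1^2 + 2·1 − 2 = 1.
Assume t(j) = j^2 + 2j − 2.
Then t(j+1) = t(j) + (2j + 3) = (j^2 + 2j − 2) + (2j + 3) = j^2 + 4j + 1,
and (j+1)^2 + 2·(j+1) − 2 = j^2 + 4j + 1.
By induction, t(k) = k^2 + 2k − 2 for all k ≥ 1.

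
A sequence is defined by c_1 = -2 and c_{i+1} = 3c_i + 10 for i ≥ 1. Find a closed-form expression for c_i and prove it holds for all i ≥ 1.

Claim: c_i = 3^i − 5.

Base case: c_1 = -2, and 3^1 − 5 = 3 − 5 = -2.
Assume c_j = 3^j − 5 for some j ≥ 1.
Then c_{j+1} = 3c_j + 10 = 3·(3^j − 5) + 10 = 3^{j+1} − 15 + 10 = 3^{j+1} − 5.
Hence c_i = 3^i − 5 for every i ≥ 1, by induction.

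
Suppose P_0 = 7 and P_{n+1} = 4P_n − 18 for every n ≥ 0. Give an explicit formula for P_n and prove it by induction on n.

Claim: P_n = 4^n + 6.

Base case: P_0 = 7, and 4^0 + 6 = 1 + 6 = 7.
Assume P_k = 4^k + 6 for some k ≥ 0.
Then P_{k+1} = 4P_k − 18 = 4·(4^k + 6) − 18 = 4^{k+1} + 24 − 18 = 4^{k+1} + 6.
So the formula holds for k+1, and by induction P_n = 4^n + 6 for all n ≥ 0.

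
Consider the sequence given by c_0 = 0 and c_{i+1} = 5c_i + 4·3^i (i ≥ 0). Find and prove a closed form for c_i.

Claim: c_i = 2·5^i − 2·3^i.

Base case: c_0 = 0, and 2·5^0 − 2·3^0 = 2 − 2 = 0.
Assume c_k = 2·5^k − 2·3^k for some k ≥ 0.
Then c_{k+1} = 5c_k + 4·3^k = 5·(2·5^k − 2·3^k) + 4·3^k = 2·5^{k+1} − 10·3^k + 4·3^k = 2·5^{k+1} − 6·3^k = 2·5^{k+1} − 2·3^{k+1}.
Hence c_i = 2·5^i − 2·3^i for every i ≥ 0, by induction.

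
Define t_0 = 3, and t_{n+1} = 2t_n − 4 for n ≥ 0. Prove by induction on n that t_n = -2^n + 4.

Base case: t_0 = 3, and -2^0 + 4 = -1 + 4 = 3.
Assume t_m = -2^m + 4 for some m ≥ 0.
Then t_{m+1} = 2t_m − 4 = 2·(-2^m + 4) − 4 = -2^{m+1} + 8 − 4 = -2^{m+1} + 4.
This completes the inductive step, so t_n = -2^n + 4 for all n ≥ 0.

t_n = -2^n + 4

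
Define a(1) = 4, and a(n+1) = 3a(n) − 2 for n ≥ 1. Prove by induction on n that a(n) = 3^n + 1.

Base case: a(1) = 4, and 3^1 + 1 = 3 + 1 = 4.
Assume a(m) = 3^m + 1 for some m ≥ 1.
Then a(m+1) = 3a(m) − 2 = 3·(3^m + 1) − 2 = 3^{m+1} + 3 − 2 = 3^{m+1} + 1.
Hence a(n) = 3^n + 1 for every n ≥ 1, by induction.

a(n) = 3^n + 1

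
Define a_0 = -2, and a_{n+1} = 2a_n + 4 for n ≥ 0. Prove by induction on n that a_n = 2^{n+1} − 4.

Base case: a_0 = -2, and 2^{0+1} − 4 = 2 − 4 = -2.
Assume a_k = 2^{k+1} − 4 for some k ≥ 0.
Then a_{k+1} = 2a_k + 4 = 2·(2^{k+1} − 4) + 4 = 2^{k+2} − 8 + 4 = 2^{k+2} − 4.
So the formula holds for k+1, and by induction a_n = 2^{n+1} − 4 for all n ≥ 0.

a_n = 2^{n+1} − 4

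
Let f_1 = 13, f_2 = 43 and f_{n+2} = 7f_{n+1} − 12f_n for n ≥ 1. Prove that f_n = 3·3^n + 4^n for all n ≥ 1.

Base cases: f_1 = 13 and 3·3^1 + 4^1 = 13; f_2 = 43 and 3·3^2 + 4^2 = 43.
Assume f_j = 3·3^j + 4^j for all 1 ≤ j ≤ r, where r ≥ 2.
Then f_{r+1} = 7f_r − 12f_{r−1} = 7·(3·3^r + 4^r) − 12·(3·3^{r−1} + 4^{r−1}) = 3·(7·3 − 12)3^{r−1} + (7·4 − 12)4^{r−1} = 27·3^{r−1} + 16·4^{r−1} = 3·3^{r+1} + 4^{r+1}.
So the formula holds for r+1, and by strong induction f_n = 3·3^n + 4^n for all n ≥ 1.

f_n = 3·3^n + 4^n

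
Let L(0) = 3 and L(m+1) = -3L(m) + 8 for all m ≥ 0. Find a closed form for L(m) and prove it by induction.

Claim: L(m) = (-3)^m + 2.

Base case: L(0) = 3, and (-3)^0 + 2 = 1 + 2 = 3.
Assume L(r) = (-3)^r + 2 for some r ≥ 0.
Then L(r+1) = -3L(r) + 8 = -3·((-3)^r + 2) + 8 = -3·(-3)^r − 6 + 8 = (-3)^{r+1} + 2.
Hence L(m) = (-3)^m + 2 for every m ≥ 0, by induction.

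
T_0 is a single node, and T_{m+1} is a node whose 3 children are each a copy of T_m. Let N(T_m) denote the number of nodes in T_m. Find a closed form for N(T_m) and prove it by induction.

Claim: N(T_m) = (3^{m+1} − 1)/2.

Base case: N(T_0) = 1, and (3^{0+1} − 1)/2 = 1.
Assume N(T_j) = (3^{j+1} − 1)/2.
Then N(T_{j+1}) = 1 + 3N(T_j) = 1 + 3·(3^{j+1} − 1)/2 = 1 + (3^{j+2} − 3)/2 = (2 + 3^{j+2} − 3)/2 = (3^{j+2} − 1)/2.
So the formula holds for j+1, and by induction N(T_m) = (3^{m+1} − 1)/2 for all m ≥ 0.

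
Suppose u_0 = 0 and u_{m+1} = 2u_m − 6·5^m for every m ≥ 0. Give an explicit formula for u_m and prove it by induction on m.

Claim: u_m = 2·2^m − 2·5^m.

Base case: u_0 = 0, and 2·2^0 − 2·5^0 = 2 − 2 = 0.
Assume u_r = 2·2^r − 2·5^r for some r ≥ 0.
Then u_{r+1} = 2u_r − 6·5^r = 2·(2·2^r − 2·5^r) − 6·5^r = 2·2^{r+1} − 4·5^r − 6·5^r = 2·2^{r+1} − 10·5^r = 2·2^{r+1} − 2·5^{r+1}.
So the formula holds for r+1, and by induction u_m = 2·2^m − 2·5^m for all m ≥ 0.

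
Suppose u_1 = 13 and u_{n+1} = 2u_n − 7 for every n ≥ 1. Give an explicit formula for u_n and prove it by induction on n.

Claim: u_n = 3·2^n + 7.

Base case: u_1 = 13, and 3·2^1 + 7 = 6 + 7 = 13.
Assume u_m = 3·2^m + 7 for some m ≥ 1.
Then u_{m+1} = 2u_m − 7 = 2·(3·2^m + 7) − 7 = 6·2^m + 14 − 7 = 3·2^{m+1} + 7.
This completes the inductive step, so u_n = 3·2^n + 7 for all n ≥ 1.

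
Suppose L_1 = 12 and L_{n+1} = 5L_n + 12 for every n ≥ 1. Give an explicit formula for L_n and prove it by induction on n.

Claim: L_n = 3·5^n − 3.

Base case: L_1 = 12, and 3·5^1 − 3 = 15 − 3 = 12.
Assume L_r = 3·5^r − 3 for some r ≥ 1.
Then L_{r+1} = 5L_r + 12 = 5·(3·5^r − 3) + 12 = 15·5^r − 15 + 12 = 3·5^{r+1} − 3.
This completes the inductive step, so L_n = 3·5^n − 3 for all n ≥ 1.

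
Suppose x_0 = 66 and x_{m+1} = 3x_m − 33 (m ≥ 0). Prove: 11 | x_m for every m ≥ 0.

Base case: x_0 = 66 = 11·6, so 11 | x_0.
Assume 11 | x_k, so x_k = 11t for some integer t.
Then x_{k+1} = 3x_k − 33 = 3·(11t) − 33 = 11(3t − 3), so 11 | x_{k+1}.
This completes the inductive step, so 11 | x_m for all m ≥ 0.

11 | x_m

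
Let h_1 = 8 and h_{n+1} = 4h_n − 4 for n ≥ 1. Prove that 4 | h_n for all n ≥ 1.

Base case: h_1 = 8 = 4·2, so 4 | h_1.
Assume 4 | h_k, so h_k = 4t for some integer t.
Then h_{k+1} = 4h_k − 4 = 4·(4t) − 4 = 4(4t − 1), so 4 | h_{k+1}.
By induction, 4 | h_n for all n ≥ 1.

4 | h_n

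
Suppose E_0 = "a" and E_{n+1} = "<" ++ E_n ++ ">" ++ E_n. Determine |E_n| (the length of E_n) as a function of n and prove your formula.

Claim: |E_n| = 3·2^n − 2.

Base case: |E_0| = 1, and 3·2^0 − 2 = 1.
Assume |E_k| = 3·2^k − 2.
Then |E_{k+1}| = 1 + |E_k| + 1 + |E_k| = 2|E_k| + 2 = 2(3·2^k − 2) + 2 = 3·2^{k+1} − 4 + 2 = 3·2^{k+1} − 2.
Hence |E_n| = 3·2^n − 2 for every n ≥ 0, by induction.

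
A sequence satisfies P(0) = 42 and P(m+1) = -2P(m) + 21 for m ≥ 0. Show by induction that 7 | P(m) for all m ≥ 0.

Base case: P(0) = 42 = 7·6, so 7 | P(0).
Assume 7 | P(k), so P(k) = 7t for some integer t.
Then P(k+1) = -2P(k) + 21 = -2·(7t) + 21 = 7(-2t + 3), so 7 | P(k+1).
Hence 7 | P(m) for every m ≥ 0, by induction.

7 | P(m)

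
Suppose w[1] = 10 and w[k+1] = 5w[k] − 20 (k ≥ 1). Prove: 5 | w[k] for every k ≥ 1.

Base case: w[1] = 10 = 5·2, so 5 | w[1].
Assume 5 | w[m], so w[m] = 5t for some integer t.
Then w[m+1] = 5w[m] − 20 = 5·(5t) − 20 = 5(5t − 4), so 5 | w[m+1].
This completes the inductive step, so 5 | w[k] for all k ≥ 1.

5 | w[k]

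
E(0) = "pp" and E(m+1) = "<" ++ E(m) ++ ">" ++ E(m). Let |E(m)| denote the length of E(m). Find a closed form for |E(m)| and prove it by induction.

Claim: |E(m)| = 2^{m+2} − 2.

Base case: |E(0)| = 2, and 2^{0+2} − 2 = 2.
Assume |E(r)| = 2^{r+2} − 2.
Then |E(r+1)| = 1 + |E(r)| + 1 + |E(r)| = 2|E(r)| + 2 = 2(2^{r+2} − 2) + 2 = 2^{r+3} − 4 + 2 = 2^{r+3} − 2.
By induction, |E(m)| = 2^{m+2} − 2 for all m ≥ 0.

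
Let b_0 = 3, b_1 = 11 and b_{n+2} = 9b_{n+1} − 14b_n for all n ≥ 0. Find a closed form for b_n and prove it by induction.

Claim: b_n = 7^n + 2·2^n.

Base cases: b_0 = 3 and 7^0 + 2·2^0 = 3; b_1 = 11 and 7^1 + 2·2^1 = 11.
Assume b_j = 7^j + 2·2^j for all 0 ≤ j ≤ r, where r ≥ 1.
Then b_{r+1} = 9b_r − 14b_{r−1} = 9·(7^r + 2·2^r) − 14·(7^{r−1} + 2·2^{r−1}) = (9·7 − 14)7^{r−1} + 2·(9·2 − 14)2^{r−1} = 49·7^{r−1} + 8·2^{r−1} = 7^{r+1} + 2·2^{r+1}.
This completes the inductive step, so b_n = 7^n + 2·2^n for all n ≥ 0.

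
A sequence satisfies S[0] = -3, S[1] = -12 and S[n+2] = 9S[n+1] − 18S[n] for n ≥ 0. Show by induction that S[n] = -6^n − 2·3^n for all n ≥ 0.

Base cases: S[0] = -3 and -6^0 − 2·3^0 = -3; S[1] = -12 and -6^1 − 2·3^1 = -12.
Assume S[i] = -6^i − 2·3^i for all 0 ≤ i ≤ j, where j ≥ 1.
Then S[j+1] = 9S[j] − 18S[j−1] = 9·(-6^j − 2·3^j) − 18·(-6^{j−1} − 2·3^{j−1}) = -(9·6 − 18)6^{j−1} − 2·(9·3 − 18)3^{j−1} = -36·6^{j−1} − 18·3^{j−1} = -6^{j+1} − 2·3^{j+1}.
Hence S[n] = -6^n − 2·3^n for every n ≥ 0, by strong induction.

S[n] = -6^n − 2·3^n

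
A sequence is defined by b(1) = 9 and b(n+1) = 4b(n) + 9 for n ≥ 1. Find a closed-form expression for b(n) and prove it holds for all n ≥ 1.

Claim: b(n) = 3·4^n − 3.

Base case: b(1) = 9, and 3·4^1 − 3 = 12 − 3 = 9.
Assume b(j) = 3·4^j − 3 for some j ≥ 1.
Then b(j+1) = 4b(j) + 9 = 4·(3·4^j − 3) + 9 = 12·4^j − 12 + 9 = 3·4^{j+1} − 3.
So the formula holds for j+1, and by induction b(n) = 3·4^n − 3 for all n ≥ 1.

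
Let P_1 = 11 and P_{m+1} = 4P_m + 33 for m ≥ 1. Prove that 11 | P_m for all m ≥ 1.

Base case: P_1 = 11 = 11·1, so 11 | P_1.
Assume 11 | P_j, so P_j = 11t for some integer t.
Then P_{j+1} = 4P_j + 33 = 4·(11t) + 33 = 11(4t + 3), so 11 | P_{j+1}.
Hence 11 | P_m for every m ≥ 1, by induction.

11 | P_m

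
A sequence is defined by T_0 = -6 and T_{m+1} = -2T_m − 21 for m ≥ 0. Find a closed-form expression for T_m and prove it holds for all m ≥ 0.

Claim: T_m = (-2)^m − 7.

Base case: T_0 = -6, and (-2)^0 − 7 = 1 − 7 = -6.
Assume T_k = (-2)^k − 7 for some k ≥ 0.
Then T_{k+1} = -2T_k − 21 = -2·((-2)^k − 7) − 21 = -2·(-2)^k + 14 − 21 = (-2)^{k+1} − 7.
So the formula holds for k+1, and by induction T_m = (-2)^m − 7 for all m ≥ 0.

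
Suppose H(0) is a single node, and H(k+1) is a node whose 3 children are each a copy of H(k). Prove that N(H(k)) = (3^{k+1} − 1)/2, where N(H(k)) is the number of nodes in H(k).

Base case: N(H(0)) = 1, and (3^{0+1} − 1)/2 = 1.
Assume N(H(m)) = (3^{m+1} − 1)/2.
Then N(H(m+1)) = 1 + 3N(H(m)) = 1 + 3·(3^{m+1} − 1)/2 = 1 + (3^{m+2} − 3)/2 = (2 + 3^{m+2} − 3)/2 = (3^{m+2} − 1)/2.
So the formula holds for m+1, and by induction N(H(k)) = (3^{k+1} − 1)/2 for all k ≥ 0.

N(H(k)) = (3^{k+1} − 1)/2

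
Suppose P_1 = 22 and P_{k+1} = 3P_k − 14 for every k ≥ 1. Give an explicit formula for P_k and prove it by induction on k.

Claim: P_k = 5·3^k + 7.

Base case: P_1 = 22, and 5·3^1 + 7 = 15 + 7 = 22.
Assume P_m = 5·3^m + 7 for some m ≥ 1.
Then P_{m+1} = 3P_m − 14 = 3·(5·3^m + 7) − 14 = 15·3^m + 21 − 14 = 5·3^{m+1} + 7.
By induction, P_k = 5·3^k + 7 for all k ≥ 1.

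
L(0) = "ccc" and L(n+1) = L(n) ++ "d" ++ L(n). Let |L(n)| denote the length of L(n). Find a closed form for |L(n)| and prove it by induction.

Claim: |L(n)| = 2^{n+2} − 1.

Base case: |L(0)| = 3, and 2^{0+2} − 1 = 3.
Assume |L(m)| = 2^{m+2} − 1.
Then |L(m+1)| = |L(m)| + 1 + |L(m)| = 2|L(m)| + 1 = 2(2^{m+2} − 1) + 1 = 2^{m+3} − 2 + 1 = 2^{m+3} − 1.
This completes the inductive step, so |L(n)| = 2^{n+2} − 1 for all n ≥ 0.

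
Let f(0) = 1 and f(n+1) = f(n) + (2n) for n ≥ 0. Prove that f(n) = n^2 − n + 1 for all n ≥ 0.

Base case: f(0) = 1, and 0^2 − 0 + 1 = 1.
Assume f(j) = j^2 − j + 1.
Then f(j+1) = f(j) + (2j) = (j^2 − j + 1) + (2j) = j^2 + j + 1,
and (j+1)^2 − (j+1) + 1 = j^2 + j + 1.
Hence f(n) = n^2 − n + 1 for every n ≥ 0, by induction.

f(n) = n^2 − n + 1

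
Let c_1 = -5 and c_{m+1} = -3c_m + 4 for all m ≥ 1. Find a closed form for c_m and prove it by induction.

Claim: c_m = 2·(-3)^m + 1.

Base case: c_1 = -5, and 2·(-3)^1 + 1 = -6 + 1 = -5.
Assume c_k = 2·(-3)^k + 1 for some k ≥ 1.
Then c_{k+1} = -3c_k + 4 = -3·(2·(-3)^k + 1) + 4 = -6·(-3)^k − 3 + 4 = 2·(-3)^{k+1} + 1.
By induction, c_m = 2·(-3)^m + 1 for all m ≥ 1.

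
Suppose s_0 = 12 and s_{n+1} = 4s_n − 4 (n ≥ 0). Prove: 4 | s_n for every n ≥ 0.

Base case: s_0 = 12 = 4·3, so 4 | s_0.
Assume 4 | s_r, so s_r = 4t for some integer t.
Then s_{r+1} = 4s_r − 4 = 4·(4t) − 4 = 4(4t − 1), so 4 | s_{r+1}.
By induction, 4 | s_n for all n ≥ 0.

4 | s_n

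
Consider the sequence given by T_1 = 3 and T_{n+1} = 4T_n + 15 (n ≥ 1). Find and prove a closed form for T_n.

Claim: T_n = 2·4^n − 5.

Base case: T_1 = 3, and 2·4^1 − 5 = 8 − 5 = 3.
Assume T_r = 2·4^r − 5 for some r ≥ 1.
Then T_{r+1} = 4T_r + 15 = 4·(2·4^r − 5) + 15 = 8·4^r − 20 + 15 = 2·4^{r+1} − 5.
By induction, T_n = 2·4^n − 5 for all n ≥ 1.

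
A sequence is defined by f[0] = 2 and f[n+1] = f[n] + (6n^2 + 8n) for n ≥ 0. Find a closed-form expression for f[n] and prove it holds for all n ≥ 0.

Claim: f[n] = 2n^3 + n^2 − 3n + 2.

Base case: f[0] = 2, and 2·0^3 + 0^2 − 3·0 + 2 = 2.
Assume f[k] = 2k^3 + k^2 − 3k + 2.
Then f[k+1] = f[k] + (6k^2 + 8k) = (2k^3 + k^2 − 3k + 2) + (6k^2 + 8k) = 2k^3 + 7k^2 + 5k + 2,
and 2·(k+1)^3 + (k+1)^2 − 3·(k+1) + 2 = 2k^3 + 7k^2 + 5k + 2.
This completes the inductive step, so f[n] = 2n^3 + n^2 − 3n + 2 for all n ≥ 0.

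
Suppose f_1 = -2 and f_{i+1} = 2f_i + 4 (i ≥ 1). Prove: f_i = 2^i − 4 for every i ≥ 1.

Base case: f_1 = -2, and 2^1 − 4 = 2 − 4 = -2.
Assume f_k = 2^k − 4 for some k ≥ 1.
Then f_{k+1} = 2f_k + 4 = 2·(2^k − 4) + 4 = 2^{k+1} − 8 + 4 = 2^{k+1} − 4.
By induction, f_i = 2^i − 4 for all i ≥ 1.

f_i = 2^i − 4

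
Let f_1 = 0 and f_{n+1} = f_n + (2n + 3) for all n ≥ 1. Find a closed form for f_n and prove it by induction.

Claim: f_n = n^2 + 2n − 3.

Base case: f_1 = 0, and 1^2 + 2·1 − 3 = 0.
Assume f_j = j^2 + 2j − 3.
Then f_{j+1} = f_j + (2j + 3) = (j^2 + 2j − 3) + (2j + 3) = j^2 + 4j,
and (j+1)^2 + 2·(j+1) − 3 = j^2 + 4j.
By induction, f_n = n^2 + 2n − 3 for all n ≥ 1.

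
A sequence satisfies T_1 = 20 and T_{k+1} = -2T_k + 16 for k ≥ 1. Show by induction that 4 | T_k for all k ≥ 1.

Base case: T_1 = 20 = 4·5, so 4 | T_1.
Assume 4 | T_m, so T_m = 4t for some integer t.
Then T_{m+1} = -2T_m + 16 = -2·(4t) + 16 = 4(-2t + 4), so 4 | T_{m+1}.
Hence 4 | T_k for every k ≥ 1, by induction.

4 | T_k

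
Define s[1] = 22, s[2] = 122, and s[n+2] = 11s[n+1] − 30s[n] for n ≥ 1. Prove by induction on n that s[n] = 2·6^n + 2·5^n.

Base cases: s[1] = 22 and 2·6^1 + 2·5^1 = 22; s[2] = 122 and 2·6^2 + 2·5^2 = 122.
Assume s[j] = 2·6^j + 2·5^j for all 1 ≤ j ≤ k, where k ≥ 2.
Then s[k+1] = 11s[k] − 30s[k−1] = 11·(2·6^k + 2·5^k) − 30·(2·6^{k−1} + 2·5^{k−1}) = 2·(11·6 − 30)6^{k−1} + 2·(11·5 − 30)5^{k−1} = 72·6^{k−1} + 50·5^{k−1} = 2·6^{k+1} + 2·5^{k+1}.
Hence s[n] = 2·6^n + 2·5^n for every n ≥ 1, by strong induction.

s[n] = 2·6^n + 2·5^n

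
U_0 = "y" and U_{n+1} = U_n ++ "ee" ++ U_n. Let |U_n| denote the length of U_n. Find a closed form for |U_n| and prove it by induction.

Claim: |U_n| = 3·2^n − 2.

Base case: |U_0| = 1, and 3·2^0 − 2 = 1.
Assume |U_k| = 3·2^k − 2.
Then |U_{k+1}| = |U_k| + 2 + |U_k| = 2|U_k| + 2 = 2(3·2^k − 2) + 2 = 3·2^{k+1} − 4 + 2 = 3·2^{k+1} − 2.
So the formula holds for k+1, and by induction |U_n| = 3·2^n − 2 for all n ≥ 0.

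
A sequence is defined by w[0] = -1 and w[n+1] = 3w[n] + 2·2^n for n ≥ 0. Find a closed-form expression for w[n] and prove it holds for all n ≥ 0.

Claim: w[n] = 3^n − 2·2^n.

Base case: w[0] = -1, and 3^0 − 2·2^0 = 1 − 2 = -1.
Assume w[r] = 3^r − 2·2^r for some r ≥ 0.
Then w[r+1] = 3w[r] + 2·2^r = 3·(3^r − 2·2^r) + 2·2^r = 3^{r+1} − 6·2^r + 2·2^r = 3^{r+1} − 4·2^r = 3^{r+1} − 2·2^{r+1}.
By induction, w[n] = 3^n − 2·2^n for all n ≥ 0.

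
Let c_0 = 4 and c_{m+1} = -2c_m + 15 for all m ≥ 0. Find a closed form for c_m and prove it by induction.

Claim: c_m = -(-2)^m + 5.

Base case: c_0 = 4, and -(-2)^0 + 5 = -1 + 5 = 4.
Assume c_j = -(-2)^j + 5 for some j ≥ 0.
Then c_{j+1} = -2c_j + 15 = -2·(-(-2)^j + 5) + 15 = 2·(-2)^j − 10 + 15 = -(-2)^{j+1} + 5.
By induction, c_m = -(-2)^m + 5 for all m ≥ 0.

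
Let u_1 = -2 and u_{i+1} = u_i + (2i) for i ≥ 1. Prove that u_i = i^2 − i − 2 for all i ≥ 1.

Base case: u_1 = -2, and 1^2 − 1 − 2 = -2.
Assume u_r = r^2 − r − 2.
Then u_{r+1} = u_r + (2r) = (r^2 − r − 2) + (2r) = r^2 + r − 2,
and (r+1)^2 − (r+1) − 2 = r^2 + r − 2.
This completes the inductive step, so u_i = i^2 − i − 2 for all i ≥ 1.

u_i = i^2 − i − 2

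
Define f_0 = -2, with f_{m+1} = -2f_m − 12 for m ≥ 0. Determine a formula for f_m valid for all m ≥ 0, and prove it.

Claim: f_m = 2·(-2)^m − 4.

Base case: f_0 = -2, and 2·(-2)^0 − 4 = 2 − 4 = -2.
Assume f_k = 2·(-2)^k − 4 for some k ≥ 0.
Then f_{k+1} = -2f_k − 12 = -2·(2·(-2)^k − 4) − 12 = -4·(-2)^k + 8 − 12 = 2·(-2)^{k+1} − 4.
So the formula holds for k+1, and by induction f_m = 2·(-2)^m − 4 for all m ≥ 0.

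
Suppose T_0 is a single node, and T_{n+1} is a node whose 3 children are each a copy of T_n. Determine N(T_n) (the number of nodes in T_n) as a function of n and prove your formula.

Claim: N(T_n) = (3^{n+1} − 1)/2.

Base case: N(T_0) = 1, and (3^{0+1} − 1)/2 = 1.
Assume N(T_r) = (3^{r+1} − 1)/2.
Then N(T_{r+1}) = 1 + 3N(T_r) = 1 + 3·(3^{r+1} − 1)/2 = 1 + (3^{r+2} − 3)/2 = (2 + 3^{r+2} − 3)/2 = (3^{r+2} − 1)/2.
So the formula holds for r+1, and by induction N(T_n) = (3^{n+1} − 1)/2 for all n ≥ 0.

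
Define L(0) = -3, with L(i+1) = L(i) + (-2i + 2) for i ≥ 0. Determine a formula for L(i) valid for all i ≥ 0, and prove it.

Claim: L(i) = -i^2 + 3i − 3.

Base case: L(0) = -3, and -0^2 + 3·0 − 3 = -3.
Assume L(k) = -k^2 + 3k − 3.
Then L(k+1) = L(k) + (-2k + 2) = (-k^2 + 3k − 3) + (-2k + 2) = -k^2 + k − 1,
and -(k+1)^2 + 3·(k+1) − 3 = -k^2 + k − 1.
This completes the inductive step, so L(i) = -i^2 + 3i − 3 for all i ≥ 0.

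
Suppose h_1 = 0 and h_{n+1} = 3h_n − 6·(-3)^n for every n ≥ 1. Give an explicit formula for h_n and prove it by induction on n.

Claim: h_n = 3^n + (-3)^n.

Base case: h_1 = 0, and 3^1 + (-3)^1 = 3 − 3 = 0.
Assume h_k = 3^k + (-3)^k for some k ≥ 1.
Then h_{k+1} = 3h_k − 6·(-3)^k = 3·(3^k + (-3)^k) − 6·(-3)^k = 3^{k+1} + 3·(-3)^k − 6·(-3)^k = 3^{k+1} − 3·(-3)^k = 3^{k+1} + (-3)^{k+1}.
This completes the inductive step, so h_n = 3^n + (-3)^n for all n ≥ 1.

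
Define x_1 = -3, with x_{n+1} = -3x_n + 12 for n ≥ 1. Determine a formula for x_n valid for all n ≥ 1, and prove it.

Claim: x_n = 2·(-3)^n + 3.

Base case: x_1 = -3, and 2·(-3)^1 + 3 = -6 + 3 = -3.
Assume x_r = 2·(-3)^r + 3 for some r ≥ 1.
Then x_{r+1} = -3x_r + 12 = -3·(2·(-3)^r + 3) + 12 = -6·(-3)^r − 9 + 12 = 2·(-3)^{r+1} + 3.
Hence x_n = 2·(-3)^n + 3 for every n ≥ 1, by induction.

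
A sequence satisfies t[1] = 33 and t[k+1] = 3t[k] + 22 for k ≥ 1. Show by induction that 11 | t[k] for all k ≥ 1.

Base case: t[1] = 33 = 11·3, so 11 | t[1].
Assume 11 | t[j], so t[j] = 11s for some integer s.
Then t[j+1] = 3t[j] + 22 = 3·(11s) + 22 = 11(3s + 2), so 11 | t[j+1].
So the property holds for j+1, and by induction 11 | t[k] for all k ≥ 1.

11 | t[k]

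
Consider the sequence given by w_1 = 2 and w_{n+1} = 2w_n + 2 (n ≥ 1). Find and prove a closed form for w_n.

Claim: w_n = 2^{n+1} − 2.

Base case: w_1 = 2, and 2^{1+1} − 2 = 4 − 2 = 2.
Assume w_j = 2^{j+1} − 2 for some j ≥ 1.
Then w_{j+1} = 2w_j + 2 = 2·(2^{j+1} − 2) + 2 = 2^{j+2} − 4 + 2 = 2^{j+2} − 2.
Hence w_n = 2^{n+1} − 2 for every n ≥ 1, by induction.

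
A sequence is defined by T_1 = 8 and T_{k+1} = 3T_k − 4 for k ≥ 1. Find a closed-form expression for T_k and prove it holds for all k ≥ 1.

Claim: T_k = 2·3^k + 2.

Base case: T_1 = 8, and 2·3^1 + 2 = 6 + 2 = 8.
Assume T_j = 2·3^j + 2 for some j ≥ 1.
Then T_{j+1} = 3T_j − 4 = 3·(2·3^j + 2) − 4 = 6·3^j + 6 − 4 = 2·3^{j+1} + 2.
So the formula holds for j+1, and by induction T_k = 2·3^k + 2 for all k ≥ 1.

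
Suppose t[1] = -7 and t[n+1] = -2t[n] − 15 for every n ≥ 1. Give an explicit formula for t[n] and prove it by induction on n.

Claim: t[n] = (-2)^n − 5.

Base case: t[1] = -7, and (-2)^1 − 5 = -2 − 5 = -7.
Assume t[r] = (-2)^r − 5 for some r ≥ 1.
Then t[r+1] = -2t[r] − 15 = -2·((-2)^r − 5) − 15 = -2·(-2)^r + 10 − 15 = (-2)^{r+1} − 5.
This completes the inductive step, so t[n] = (-2)^n − 5 for all n ≥ 1.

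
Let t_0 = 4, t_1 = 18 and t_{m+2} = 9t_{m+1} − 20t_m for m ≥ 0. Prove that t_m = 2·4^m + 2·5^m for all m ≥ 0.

Base cases: t_0 = 4 and 2·4^0 + 2·5^0 = 4; t_1 = 18 and 2·4^1 + 2·5^1 = 18.
Assume t_j = 2·4^j + 2·5^j for all 0 ≤ j ≤ r, where r ≥ 1.
Then t_{r+1} = 9t_r − 20t_{r−1} = 9·(2·4^r + 2·5^r) − 20·(2·4^{r−1} + 2·5^{r−1}) = 2·(9·4 − 20)4^{r−1} + 2·(9·5 − 20)5^{r−1} = 32·4^{r−1} + 50·5^{r−1} = 2·4^{r+1} + 2·5^{r+1}.
Hence t_m = 2·4^m + 2·5^m for every m ≥ 0, by strong induction.

t_m = 2·4^m + 2·5^m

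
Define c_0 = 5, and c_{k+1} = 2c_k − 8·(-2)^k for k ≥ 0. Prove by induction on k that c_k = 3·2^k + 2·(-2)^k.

Base case: c_0 = 5, and 3·2^0 + 2·(-2)^0 = 3 + 2 = 5.
Assume c_r = 3·2^r + 2·(-2)^r for some r ≥ 0.
Then c_{r+1} = 2c_r − 8·(-2)^r = 2·(3·2^r + 2·(-2)^r) − 8·(-2)^r = 3·2^{r+1} + 4·(-2)^r − 8·(-2)^r = 3·2^{r+1} − 4·(-2)^r = 3·2^{r+1} + 2·(-2)^{r+1}.
Hence c_k = 3·2^k + 2·(-2)^k for every k ≥ 0, by induction.

c_k = 3·2^k + 2·(-2)^k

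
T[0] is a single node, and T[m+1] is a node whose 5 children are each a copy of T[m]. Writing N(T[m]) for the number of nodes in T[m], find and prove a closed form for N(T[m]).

Claim: N(T[m]) = (5^{m+1} − 1)/4.

Base case: N(T[0]) = 1, and (5^{0+1} − 1)/4 = 1.
Assume N(T[r]) = (5^{r+1} − 1)/4.
Then N(T[r+1]) = 1 + 5N(T[r]) = 1 + 5·(5^{r+1} − 1)/4 = 1 + (5^{r+2} − 5)/4 = (4 + 5^{r+2} − 5)/4 = (5^{r+2} − 1)/4.
By induction, N(T[m]) = (5^{m+1} − 1)/4 for all m ≥ 0.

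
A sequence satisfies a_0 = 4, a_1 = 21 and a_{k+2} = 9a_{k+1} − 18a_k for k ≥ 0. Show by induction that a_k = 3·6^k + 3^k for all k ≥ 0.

Base cases: a_0 = 4 and 3·6^0 + 3^0 = 4; a_1 = 21 and 3·6^1 + 3^1 = 21.
Assume a_j = 3·6^j + 3^j for all 0 ≤ j ≤ r, where r ≥ 1.
Then a_{r+1} = 9a_r − 18a_{r−1} = 9·(3·6^r + 3^r) − 18·(3·6^{r−1} + 3^{r−1}) = 3·(9·6 − 18)6^{r−1} + (9·3 − 18)3^{r−1} = 108·6^{r−1} + 9·3^{r−1} = 3·6^{r+1} + 3^{r+1}.
By strong induction, a_k = 3·6^k + 3^k for all k ≥ 0.

a_k = 3·6^k + 3^k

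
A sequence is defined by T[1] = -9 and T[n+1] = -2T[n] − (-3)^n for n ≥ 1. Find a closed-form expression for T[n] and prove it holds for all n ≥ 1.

Claim: T[n] = 3·(-2)^n + (-3)^n.

Base case: T[1] = -9, and 3·(-2)^1 + (-3)^1 = -6 − 3 = -9.
Assume T[k] = 3·(-2)^k + (-3)^k for some k ≥ 1.
Then T[k+1] = -2T[k] − (-3)^k = -2·(3·(-2)^k + (-3)^k) − (-3)^k = 3·(-2)^{k+1} − 2·(-3)^k − (-3)^k = 3·(-2)^{k+1} − 3·(-3)^k = 3·(-2)^{k+1} + (-3)^{k+1}.
This completes the inductive step, so T[n] = 3·(-2)^n + (-3)^n for all n ≥ 1.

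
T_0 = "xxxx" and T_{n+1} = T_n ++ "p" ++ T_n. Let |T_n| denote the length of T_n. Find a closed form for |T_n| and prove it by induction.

Claim: |T_n| = 5·2^n − 1.

Base case: |T_0| = 4, and 5·2^0 − 1 = 4.
Assume |T_k| = 5·2^k − 1.
Then |T_{k+1}| = |T_k| + 1 + |T_k| = 2|T_k| + 1 = 2(5·2^k − 1) + 1 = 5·2^{k+1} − 2 + 1 = 5·2^{k+1} − 1.
Hence |T_n| = 5·2^n − 1 for every n ≥ 0, by induction.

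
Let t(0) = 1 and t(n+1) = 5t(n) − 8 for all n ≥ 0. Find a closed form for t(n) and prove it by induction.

Claim: t(n) = -5^n + 2.

Base case: t(0) = 1, and -5^0 + 2 = -1 + 2 = 1.
Assume t(r) = -5^r + 2 for some r ≥ 0.
Then t(r+1) = 5t(r) − 8 = 5·(-5^r + 2) − 8 = -5^{r+1} + 10 − 8 = -5^{r+1} + 2.
Hence t(n) = -5^n + 2 for every n ≥ 0, by induction.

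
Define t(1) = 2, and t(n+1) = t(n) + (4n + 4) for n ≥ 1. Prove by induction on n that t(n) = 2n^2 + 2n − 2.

Base case: t(1) = 2, and 2·1^2 + 2·1 − 2 = 2.
Assume t(r) = 2r^2 + 2r − 2.
Then t(r+1) = t(r) + (4r + 4) = (2r^2 + 2r − 2) + (4r + 4) = 2r^2 + 6r + 2,
and 2·(r+1)^2 + 2·(r+1) − 2 = 2r^2 + 6r + 2.
By induction, t(n) = 2n^2 + 2n − 2 for all n ≥ 1.

t(n) = 2n^2 + 2n − 2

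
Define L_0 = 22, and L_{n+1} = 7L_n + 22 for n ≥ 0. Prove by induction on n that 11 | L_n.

Base case: L_0 = 22 = 11·2, so 11 | L_0.
Assume 11 | L_m, so L_m = 11t for some integer t.
Then L_{m+1} = 7L_m + 22 = 7·(11t) + 22 = 11(7t + 2), so 11 | L_{m+1}.
Hence 11 | L_n for every n ≥ 0, by induction.

11 | L_n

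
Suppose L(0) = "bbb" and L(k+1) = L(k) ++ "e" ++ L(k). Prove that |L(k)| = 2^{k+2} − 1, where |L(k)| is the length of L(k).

Base case: |L(0)| = 3, and 2^{0+2} − 1 = 3.
Assume |L(m)| = 2^{m+2} − 1.
Then |L(m+1)| = |L(m)| + 1 + |L(m)| = 2|L(m)| + 1 = 2(2^{m+2} − 1) + 1 = 2^{m+3} − 2 + 1 = 2^{m+3} − 1.
This completes the inductive step, so |L(k)| = 2^{k+2} − 1 for all k ≥ 0.

|L(k)| = 2^{k+2} − 1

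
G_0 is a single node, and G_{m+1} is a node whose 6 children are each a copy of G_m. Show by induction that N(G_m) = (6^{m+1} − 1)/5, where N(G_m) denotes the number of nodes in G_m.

Base case: N(G_0) = 1, and (6^{0+1} − 1)/5 = 1.
Assume N(G_k) = (6^{k+1} − 1)/5.
Then N(G_{k+1}) = 1 + 6N(G_k) = 1 + 6·(6^{k+1} − 1)/5 = 1 + (6^{k+2} − 6)/5 = (5 + 6^{k+2} − 6)/5 = (6^{k+2} − 1)/5.
Hence N(G_m) = (6^{m+1} − 1)/5 for every m ≥ 0, by induction.

N(G_m) = (6^{m+1} − 1)/5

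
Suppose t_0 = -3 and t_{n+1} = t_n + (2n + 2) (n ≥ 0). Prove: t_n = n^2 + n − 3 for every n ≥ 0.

Base case: t_0 = -3, and 0^2 + 0 − 3 = -3.
Assume t_j = j^2 + j − 3.
Then t_{j+1} = t_j + (2j + 2) = (j^2 + j − 3) + (2j + 2) = j^2 + 3j − 1,
and (j+1)^2 + (j+1) − 3 = j^2 + 3j − 1.
This completes the inductive step, so t_n = n^2 + n − 3 for all n ≥ 0.

t_n = n^2 + n − 3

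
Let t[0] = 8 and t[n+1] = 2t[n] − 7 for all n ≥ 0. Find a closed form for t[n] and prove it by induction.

Claim: t[n] = 2^n + 7.

Base case: t[0] = 8, and 2^0 + 7 = 1 + 7 = 8.
Assume t[m] = 2^m + 7 for some m ≥ 0.
Then t[m+1] = 2t[m] − 7 = 2·(2^m + 7) − 7 = 2^{m+1} + 14 − 7 = 2^{m+1} + 7.
By induction, t[n] = 2^n + 7 for all n ≥ 0.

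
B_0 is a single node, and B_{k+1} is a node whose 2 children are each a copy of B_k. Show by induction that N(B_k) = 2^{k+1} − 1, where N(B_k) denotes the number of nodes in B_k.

Base case: N(B_0) = 1, and 2^{0+1} − 1 = 1.
Assume N(B_r) = 2^{r+1} − 1.
Then N(B_{r+1}) = 1 + 2N(B_r) = 1 + 2(2^{r+1} − 1) = 2^{r+2} − 2 + 1 = 2^{r+2} − 1.
By induction, N(B_k) = 2^{k+1} − 1 for all k ≥ 0.

N(B_k) = 2^{k+1} − 1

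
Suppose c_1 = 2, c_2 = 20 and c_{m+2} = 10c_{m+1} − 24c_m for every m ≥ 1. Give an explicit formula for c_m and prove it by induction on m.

Claim: c_m = -4^m + 6^m.

Base cases: c_1 = 2 and -4^1 + 6^1 = 2; c_2 = 20 and -4^2 + 6^2 = 20.
Assume c_i = -4^i + 6^i for all 1 ≤ i ≤ j, where j ≥ 2.
Then c_{j+1} = 10c_j − 24c_{j−1} = 10·(-4^j + 6^j) − 24·(-4^{j−1} + 6^{j−1}) = -(10·4 − 24)4^{j−1} + (10·6 − 24)6^{j−1} = -16·4^{j−1} + 36·6^{j−1} = -4^{j+1} + 6^{j+1}.
Hence c_m = -4^m + 6^m for every m ≥ 1, by strong induction.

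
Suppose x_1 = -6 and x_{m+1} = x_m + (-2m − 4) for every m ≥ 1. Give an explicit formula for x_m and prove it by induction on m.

Claim: x_m = -m^2 − 3m − 2.

Base case: x_1 = -6, and -1^2 − 3·1 − 2 = -6.
Assume x_j = -j^2 − 3j − 2.
Then x_{j+1} = x_j + (-2j − 4) = (-j^2 − 3j − 2) + (-2j − 4) = -j^2 − 5j − 6,
and -(j+1)^2 − 3·(j+1) − 2 = -j^2 − 5j − 6.
Hence x_m = -m^2 − 3m − 2 for every m ≥ 1, by induction.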